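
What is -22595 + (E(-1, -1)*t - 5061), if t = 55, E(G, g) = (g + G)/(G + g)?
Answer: -27601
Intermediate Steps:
E(G, g) = 1 (E(G, g) = (G + g)/(G + g) = 1)
-22595 + (E(-1, -1)*t - 5061) = -22595 + (1*55 - 5061) = -22595 + (55 - 5061) = -22595 - 5006 = -27601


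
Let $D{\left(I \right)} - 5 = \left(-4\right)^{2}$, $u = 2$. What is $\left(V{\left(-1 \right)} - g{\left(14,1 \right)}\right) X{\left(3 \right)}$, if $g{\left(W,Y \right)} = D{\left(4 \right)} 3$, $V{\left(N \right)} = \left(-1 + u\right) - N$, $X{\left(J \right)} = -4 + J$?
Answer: $61$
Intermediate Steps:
$D{\left(I \right)} = 21$ ($D{\left(I \right)} = 5 + \left(-4\right)^{2} = 5 + 16 = 21$)
$V{\left(N \right)} = 1 - N$ ($V{\left(N \right)} = \left(-1 + 2\right) - N = 1 - N$)
$g{\left(W,Y \right)} = 63$ ($g{\left(W,Y \right)} = 21 \cdot 3 = 63$)
$\left(V{\left(-1 \right)} - g{\left(14,1 \right)}\right) X{\left(3 \right)} = \left(\left(1 - -1\right) - 63\right) \left(-4 + 3\right) = \left(\left(1 + 1\right) - 63\right) \left(-1\right) = \left(2 - 63\right) \left(-1\right) = \left(-61\right) \left(-1\right) = 61$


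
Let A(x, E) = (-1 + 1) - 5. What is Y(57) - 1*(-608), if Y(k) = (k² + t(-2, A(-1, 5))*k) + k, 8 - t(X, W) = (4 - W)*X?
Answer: 5396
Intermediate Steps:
A(x, E) = -5 (A(x, E) = 0 - 5 = -5)
t(X, W) = 8 - X*(4 - W) (t(X, W) = 8 - (4 - W)*X = 8 - X*(4 - W))
Y(k) = k² + 27*k (Y(k) = (k² + (8 - 4*(-2) - 5*(-2))*k) + k = (k² + (8 + 8 + 10)*k) + k = (k² + 26*k) + k = k² + 27*k)
Y(57) - 1*(-608) = 57*(27 + 57) - 1*(-608) = 57*84 + 608 = 4788 + 608 = 5396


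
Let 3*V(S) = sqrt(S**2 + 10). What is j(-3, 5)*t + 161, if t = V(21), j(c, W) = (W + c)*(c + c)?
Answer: 161 - 4*sqrt(451) ≈ 76.053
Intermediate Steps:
j(c, W) = 2*c*(W + c) (j(c, W) = (W + c)*(2*c) = 2*c*(W + c))
V(S) = sqrt(10 + S**2)/3 (V(S) = sqrt(S**2 + 10)/3 = sqrt(10 + S**2)/3)
t = sqrt(451)/3 (t = sqrt(10 + 21**2)/3 = sqrt(10 + 441)/3 = sqrt(451)/3 ≈ 7.0789)
j(-3, 5)*t + 161 = (2*(-3)*(5 - 3))*(sqrt(451)/3) + 161 = (2*(-3)*2)*(sqrt(451)/3) + 161 = -4*sqrt(451) + 161 = 161 - 4*sqrt(451)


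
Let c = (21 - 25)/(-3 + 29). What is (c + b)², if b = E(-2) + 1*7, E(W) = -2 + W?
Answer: 1369/169 ≈ 8.1006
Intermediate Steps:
b = 3 (b = (-2 - 2) + 1*7 = -4 + 7 = 3)
c = -2/13 (c = -4/26 = -4*1/26 = -2/13 ≈ -0.15385)
(c + b)² = (-2/13 + 3)² = (37/13)² = 1369/169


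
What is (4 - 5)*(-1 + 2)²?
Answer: -1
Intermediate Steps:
(4 - 5)*(-1 + 2)² = -1*1² = -1*1 = -1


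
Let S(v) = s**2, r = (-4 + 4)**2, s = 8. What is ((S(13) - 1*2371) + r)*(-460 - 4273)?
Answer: 10919031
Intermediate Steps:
r = 0 (r = 0**2 = 0)
S(v) = 64 (S(v) = 8**2 = 64)
((S(13) - 1*2371) + r)*(-460 - 4273) = ((64 - 1*2371) + 0)*(-460 - 4273) = ((64 - 2371) + 0)*(-4733) = (-2307 + 0)*(-4733) = -2307*(-4733) = 10919031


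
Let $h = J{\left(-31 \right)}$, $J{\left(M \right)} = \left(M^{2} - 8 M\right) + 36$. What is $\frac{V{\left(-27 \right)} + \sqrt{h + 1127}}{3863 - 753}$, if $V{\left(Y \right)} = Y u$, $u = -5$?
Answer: $\frac{27}{622} + \frac{\sqrt{593}}{1555} \approx 0.059069$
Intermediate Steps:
$J{\left(M \right)} = 36 + M^{2} - 8 M$
$V{\left(Y \right)} = - 5 Y$ ($V{\left(Y \right)} = Y \left(-5\right) = - 5 Y$)
$h = 1245$ ($h = 36 + \left(-31\right)^{2} - -248 = 36 + 961 + 248 = 1245$)
$\frac{V{\left(-27 \right)} + \sqrt{h + 1127}}{3863 - 753} = \frac{\left(-5\right) \left(-27\right) + \sqrt{1245 + 1127}}{3863 - 753} = \frac{135 + \sqrt{2372}}{3110} = \left(135 + 2 \sqrt{593}\right) \frac{1}{3110} = \frac{27}{622} + \frac{\sqrt{593}}{1555}$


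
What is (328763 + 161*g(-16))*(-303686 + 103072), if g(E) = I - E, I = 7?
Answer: -66697334124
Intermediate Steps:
g(E) = 7 - E
(328763 + 161*g(-16))*(-303686 + 103072) = (328763 + 161*(7 - 1*(-16)))*(-303686 + 103072) = (328763 + 161*(7 + 16))*(-200614) = (328763 + 161*23)*(-200614) = (328763 + 3703)*(-200614) = 332466*(-200614) = -66697334124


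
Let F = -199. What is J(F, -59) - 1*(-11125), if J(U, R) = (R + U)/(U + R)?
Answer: 11126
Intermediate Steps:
J(U, R) = 1 (J(U, R) = (R + U)/(R + U) = 1)
J(F, -59) - 1*(-11125) = 1 - 1*(-11125) = 1 + 11125 = 11126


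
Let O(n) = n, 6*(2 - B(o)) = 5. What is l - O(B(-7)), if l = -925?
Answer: -5557/6 ≈ -926.17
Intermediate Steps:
B(o) = 7/6 (B(o) = 2 - 1/6*5 = 2 - 5/6 = 7/6)
l - O(B(-7)) = -925 - 1*7/6 = -925 - 7/6 = -5557/6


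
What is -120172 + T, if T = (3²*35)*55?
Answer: -102847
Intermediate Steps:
T = 17325 (T = (9*35)*55 = 315*55 = 17325)
-120172 + T = -120172 + 17325 = -102847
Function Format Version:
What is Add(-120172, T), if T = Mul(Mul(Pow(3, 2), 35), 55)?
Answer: -102847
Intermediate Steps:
T = 17325 (T = Mul(Mul(9, 35), 55) = Mul(315, 55) = 17325)
Add(-120172, T) = Add(-120172, 17325) = -102847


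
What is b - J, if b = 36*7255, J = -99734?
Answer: 360914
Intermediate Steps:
b = 261180
b - J = 261180 - 1*(-99734) = 261180 + 99734 = 360914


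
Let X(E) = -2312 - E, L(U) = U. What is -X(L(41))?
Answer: 2353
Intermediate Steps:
-X(L(41)) = -(-2312 - 1*41) = -(-2312 - 41) = -1*(-2353) = 2353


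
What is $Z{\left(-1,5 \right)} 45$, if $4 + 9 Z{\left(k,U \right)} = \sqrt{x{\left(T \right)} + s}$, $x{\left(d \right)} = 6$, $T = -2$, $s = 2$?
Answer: $-20 + 10 \sqrt{2} \approx -5.8579$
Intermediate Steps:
$Z{\left(k,U \right)} = - \frac{4}{9} + \frac{2 \sqrt{2}}{9}$ ($Z{\left(k,U \right)} = - \frac{4}{9} + \frac{\sqrt{6 + 2}}{9} = - \frac{4}{9} + \frac{\sqrt{8}}{9} = - \frac{4}{9} + \frac{2 \sqrt{2}}{9}$)
$Z{\left(-1,5 \right)} 45 = \left(- \frac{4}{9} + \frac{2 \sqrt{2}}{9}\right) 45 = -20 + 10 \sqrt{2}$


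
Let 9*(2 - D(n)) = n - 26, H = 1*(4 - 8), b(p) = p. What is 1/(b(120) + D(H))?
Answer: 3/376 ≈ 0.0079787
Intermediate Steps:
H = -4 (H = 1*(-4) = -4)
D(n) = 44/9 - n/9 (D(n) = 2 - (n - 26)/9 = 2 - (-26 + n)/9 = 2 + (26/9 - n/9) = 44/9 - n/9)
1/(b(120) + D(H)) = 1/(120 + (44/9 - 1/9*(-4))) = 1/(120 + (44/9 + 4/9)) = 1/(120 + 16/3) = 1/(376/3) = 3/376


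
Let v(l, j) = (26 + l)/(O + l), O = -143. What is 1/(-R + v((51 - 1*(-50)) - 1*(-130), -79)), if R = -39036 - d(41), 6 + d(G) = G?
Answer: 88/3438505 ≈ 2.5593e-5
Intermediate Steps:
d(G) = -6 + G
v(l, j) = (26 + l)/(-143 + l)
R = -39071 (R = -39036 - (-6 + 41) = -39036 - 1*35 = -39036 - 35 = -39071)
1/(-R + v((51 - 1*(-50)) - 1*(-130), -79)) = 1/(-1*(-39071) + (26 + ((51 - 1*(-50)) - 1*(-130)))/(-143 + ((51 - 1*(-50)) - 1*(-130)))) = 1/(39071 + (26 + ((51 + 50) + 130))/(-143 + ((51 + 50) + 130))) = 1/(39071 + (26 + (101 + 130))/(-143 + (101 + 130))) = 1/(39071 + (26 + 231)/(-143 + 231)) = 1/(39071 + 257/88) = 1/(3438505/88) = 88/3438505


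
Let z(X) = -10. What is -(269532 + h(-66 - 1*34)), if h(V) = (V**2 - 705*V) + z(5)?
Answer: -350022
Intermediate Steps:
h(V) = -10 + V**2 - 705*V (h(V) = (V**2 - 705*V) - 10 = -10 + V**2 - 705*V)
-(269532 + h(-66 - 1*34)) = -(269532 + (-10 + (-66 - 1*34)**2 - 705*(-66 - 1*34))) = -(269532 + (-10 + (-66 - 34)**2 - 705*(-66 - 34))) = -(269532 + (-10 + (-100)**2 - 705*(-100))) = -(269532 + (-10 + 10000 + 70500)) = -(269532 + 80490) = -1*350022 = -350022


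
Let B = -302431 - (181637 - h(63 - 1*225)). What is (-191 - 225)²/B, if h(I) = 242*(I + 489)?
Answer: -86528/202467 ≈ -0.42737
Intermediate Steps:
h(I) = 118338 + 242*I (h(I) = 242*(489 + I) = 118338 + 242*I)
B = -404934 (B = -302431 - (181637 - (118338 + 242*(63 - 1*225))) = -302431 - (181637 - (118338 + 242*(63 - 225))) = -302431 - (181637 - (118338 + 242*(-162))) = -302431 - (181637 - (118338 - 39204)) = -302431 - (181637 - 1*79134) = -302431 - (181637 - 79134) = -302431 - 1*102503 = -302431 - 102503 = -404934)
(-191 - 225)²/B = (-191 - 225)²/(-404934) = (-416)²*(-1/404934) = 173056*(-1/404934) = -86528/202467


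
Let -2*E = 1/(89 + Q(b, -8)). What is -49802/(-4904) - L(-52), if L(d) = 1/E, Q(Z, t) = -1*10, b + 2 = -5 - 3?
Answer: 412317/2452 ≈ 168.16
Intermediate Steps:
b = -10 (b = -2 + (-5 - 3) = -2 - 8 = -10)
Q(Z, t) = -10
E = -1/158 (E = -1/(2*(89 - 10)) = -1/2/79 = -1/2*1/79 = -1/158 ≈ -0.0063291)
L(d) = -158 (L(d) = 1/(-1/158) = -158)
-49802/(-4904) - L(-52) = -49802/(-4904) - 1*(-158) = -49802*(-1/4904) + 158 = 24901/2452 + 158 = 412317/2452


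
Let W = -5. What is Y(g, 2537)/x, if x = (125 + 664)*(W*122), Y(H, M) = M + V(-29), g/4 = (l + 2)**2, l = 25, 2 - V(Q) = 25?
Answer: -419/80215 ≈ -0.0052235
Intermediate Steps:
V(Q) = -23 (V(Q) = 2 - 1*25 = 2 - 25 = -23)
g = 2916 (g = 4*(25 + 2)**2 = 4*27**2 = 4*729 = 2916)
Y(H, M) = -23 + M (Y(H, M) = M - 23 = -23 + M)
x = -481290 (x = (125 + 664)*(-5*122) = 789*(-610) = -481290)
Y(g, 2537)/x = (-23 + 2537)/(-481290) = 2514*(-1/481290) = -419/80215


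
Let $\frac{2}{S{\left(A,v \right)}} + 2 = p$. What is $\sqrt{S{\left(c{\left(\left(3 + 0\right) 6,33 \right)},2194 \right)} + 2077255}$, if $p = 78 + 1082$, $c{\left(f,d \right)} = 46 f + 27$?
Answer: $\frac{\sqrt{696381044034}}{579} \approx 1441.3$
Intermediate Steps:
$c{\left(f,d \right)} = 27 + 46 f$
$p = 1160$
$S{\left(A,v \right)} = \frac{1}{579}$ ($S{\left(A,v \right)} = \frac{2}{-2 + 1160} = \frac{2}{1158} = 2 \cdot \frac{1}{1158} = \frac{1}{579}$)
$\sqrt{S{\left(c{\left(\left(3 + 0\right) 6,33 \right)},2194 \right)} + 2077255} = \sqrt{\frac{1}{579} + 2077255} = \sqrt{\frac{1202730646}{579}} = \frac{\sqrt{696381044034}}{579}$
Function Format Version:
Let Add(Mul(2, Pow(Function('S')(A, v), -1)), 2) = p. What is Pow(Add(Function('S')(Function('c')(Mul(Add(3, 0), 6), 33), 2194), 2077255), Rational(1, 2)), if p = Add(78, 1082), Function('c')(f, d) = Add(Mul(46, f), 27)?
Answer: Mul(Rational(1, 579), Pow(696381044034, Rational(1, 2))) ≈ 1441.3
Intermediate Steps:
Function('c')(f, d) = Add(27, Mul(46, f))
p = 1160
Function('S')(A, v) = Rational(1, 579) (Function('S')(A, v) = Mul(2, Pow(Add(-2, 1160), -1)) = Mul(2, Pow(1158, -1)) = Mul(2, Rational(1, 1158)) = Rational(1, 579))
Pow(Add(Function('S')(Function('c')(Mul(Add(3, 0), 6), 33), 2194), 2077255), Rational(1, 2)) = Pow(Add(Rational(1, 579), 2077255), Rational(1, 2)) = Pow(Rational(1202730646, 579), Rational(1, 2)) = Mul(Rational(1, 579), Pow(696381044034, Rational(1, 2)))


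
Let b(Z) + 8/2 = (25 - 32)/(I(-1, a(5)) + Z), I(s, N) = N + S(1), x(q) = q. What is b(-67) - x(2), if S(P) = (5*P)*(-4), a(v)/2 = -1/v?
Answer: -2587/437 ≈ -5.9199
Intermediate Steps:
a(v) = -2/v (a(v) = 2*(-1/v) = -2/v)
S(P) = -20*P
I(s, N) = -20 + N (I(s, N) = N - 20*1 = N - 20 = -20 + N)
b(Z) = -4 - 7/(-102/5 + Z) (b(Z) = -4 + (25 - 32)/((-20 - 2/5) + Z) = -4 - 7/((-20 - 2*⅕) + Z) = -4 - 7/((-20 - ⅖) + Z) = -4 - 7/(-102/5 + Z))
b(-67) - x(2) = (373 - 20*(-67))/(-102 + 5*(-67)) - 1*2 = (373 + 1340)/(-102 - 335) - 2 = 1713/(-437) - 2 = -1/437*1713 - 2 = -1713/437 - 2 = -2587/437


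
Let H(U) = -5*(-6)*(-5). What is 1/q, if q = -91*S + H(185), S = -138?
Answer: 1/12408 ≈ 8.0593e-5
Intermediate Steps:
H(U) = -150 (H(U) = 30*(-5) = -150)
q = 12408 (q = -91*(-138) - 150 = 12558 - 150 = 12408)
1/q = 1/12408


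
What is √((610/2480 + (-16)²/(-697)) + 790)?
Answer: 13*√34912633814/86428 ≈ 28.105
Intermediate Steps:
√((610/2480 + (-16)²/(-697)) + 790) = √((610*(1/2480) + 256*(-1/697)) + 790) = √((61/248 - 256/697) + 790) = √(-20971/172856 + 790) = √(136535269/172856) = 13*√34912633814/86428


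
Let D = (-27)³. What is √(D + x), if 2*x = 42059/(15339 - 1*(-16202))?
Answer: I*√78322670938654/63082 ≈ 140.29*I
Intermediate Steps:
x = 42059/63082 (x = (42059/(15339 - 1*(-16202)))/2 = (42059/(15339 + 16202))/2 = (42059/31541)/2 = (42059*(1/31541))/2 = (½)*(42059/31541) = 42059/63082 ≈ 0.66674)
D = -19683
√(D + x) = √(-19683 + 42059/63082) = √(-1241600947/63082) = I*√78322670938654/63082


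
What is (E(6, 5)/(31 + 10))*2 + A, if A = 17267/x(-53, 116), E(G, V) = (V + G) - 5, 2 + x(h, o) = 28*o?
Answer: 746899/133086 ≈ 5.6122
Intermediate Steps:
x(h, o) = -2 + 28*o
E(G, V) = -5 + G + V (E(G, V) = (G + V) - 5 = -5 + G + V)
A = 17267/3246 (A = 17267/(-2 + 28*116) = 17267/(-2 + 3248) = 17267/3246 ≈ 5.3195)
(E(6, 5)/(31 + 10))*2 + A = ((-5 + 6 + 5)/(31 + 10))*2 + 17267/3246 = (6/41)*2 + 17267/3246 = 12/41 + 17267/3246 = 746899/133086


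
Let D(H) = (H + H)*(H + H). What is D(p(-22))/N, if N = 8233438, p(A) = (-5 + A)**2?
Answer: 1062882/4116719 ≈ 0.25819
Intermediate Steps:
D(H) = 4*H**2 (D(H) = (2*H)*(2*H) = 4*H**2)
D(p(-22))/N = (4*((-5 - 22)**2)**2)/8233438 = (4*((-27)**2)**2)*(1/8233438) = (4*729**2)*(1/8233438) = (4*531441)*(1/8233438) = 2125764*(1/8233438) = 1062882/4116719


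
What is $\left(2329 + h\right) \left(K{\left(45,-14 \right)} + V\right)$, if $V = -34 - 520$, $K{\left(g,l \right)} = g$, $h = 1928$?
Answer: $-2166813$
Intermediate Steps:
$V = -554$ ($V = -34 - 520 = -554$)
$\left(2329 + h\right) \left(K{\left(45,-14 \right)} + V\right) = \left(2329 + 1928\right) \left(45 - 554\right) = 4257 \left(-509\right) = -2166813$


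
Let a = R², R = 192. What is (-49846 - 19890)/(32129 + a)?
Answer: -69736/68993 ≈ -1.0108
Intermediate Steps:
a = 36864 (a = 192² = 36864)
(-49846 - 19890)/(32129 + a) = (-49846 - 19890)/(32129 + 36864) = -69736/68993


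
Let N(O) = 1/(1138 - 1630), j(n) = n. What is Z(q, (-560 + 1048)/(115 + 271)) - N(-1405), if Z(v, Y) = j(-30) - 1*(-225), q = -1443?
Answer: 95941/492 ≈ 195.00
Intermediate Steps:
N(O) = -1/492 (N(O) = 1/(-492) = -1/492)
Z(v, Y) = 195 (Z(v, Y) = -30 - 1*(-225) = -30 + 225 = 195)
Z(q, (-560 + 1048)/(115 + 271)) - N(-1405) = 195 - 1*(-1/492) = 195 + 1/492 = 95941/492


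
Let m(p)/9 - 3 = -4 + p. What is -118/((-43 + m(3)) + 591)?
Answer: -59/283 ≈ -0.20848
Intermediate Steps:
m(p) = -9 + 9*p (m(p) = 27 + 9*(-4 + p) = 27 + (-36 + 9*p) = -9 + 9*p)
-118/((-43 + m(3)) + 591) = -118/((-43 + (-9 + 9*3)) + 591) = -118/((-43 + (-9 + 27)) + 591) = -118/((-43 + 18) + 591) = -118/(-25 + 591) = -118/566 = (1/566)*(-118) = -59/283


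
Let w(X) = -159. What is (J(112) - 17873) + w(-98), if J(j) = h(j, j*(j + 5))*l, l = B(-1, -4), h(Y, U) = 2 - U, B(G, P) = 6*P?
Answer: 296416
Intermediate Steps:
l = -24 (l = 6*(-4) = -24)
J(j) = -48 + 24*j*(5 + j) (J(j) = (2 - j*(j + 5))*(-24) = (2 - j*(5 + j))*(-24) = -48 + 24*j*(5 + j))
(J(112) - 17873) + w(-98) = ((-48 + 24*112*(5 + 112)) - 17873) - 159 = ((-48 + 24*112*117) - 17873) - 159 = ((-48 + 314496) - 17873) - 159 = (314448 - 17873) - 159 = 296575 - 159 = 296416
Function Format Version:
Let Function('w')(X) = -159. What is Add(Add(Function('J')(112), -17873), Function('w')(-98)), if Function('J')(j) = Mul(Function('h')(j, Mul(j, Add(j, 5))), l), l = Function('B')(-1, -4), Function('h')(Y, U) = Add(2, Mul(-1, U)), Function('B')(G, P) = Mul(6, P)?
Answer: 296416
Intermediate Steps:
l = -24 (l = Mul(6, -4) = -24)
Function('J')(j) = Add(-48, Mul(24, j, Add(5, j))) (Function('J')(j) = Mul(Add(2, Mul(-1, Mul(j, Add(j, 5)))), -24) = Mul(Add(2, Mul(-1, Mul(j, Add(5, j)))), -24) = Mul(Add(2, Mul(-1, j, Add(5, j))), -24) = Add(-48, Mul(24, j, Add(5, j))))
Add(Add(Function('J')(112), -17873), Function('w')(-98)) = Add(Add(Add(-48, Mul(24, 112, Add(5, 112))), -17873), -159) = Add(Add(Add(-48, Mul(24, 112, 117)), -17873), -159) = Add(Add(Add(-48, 314496), -17873), -159) = Add(Add(314448, -17873), -159) = Add(296575, -159) = 296416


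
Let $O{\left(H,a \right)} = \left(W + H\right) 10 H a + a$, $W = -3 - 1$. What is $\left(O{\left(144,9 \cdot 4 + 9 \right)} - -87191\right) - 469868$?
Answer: $8689368$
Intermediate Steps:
$W = -4$
$O{\left(H,a \right)} = a + H a \left(-40 + 10 H\right)$ ($O{\left(H,a \right)} = \left(-4 + H\right) 10 H a + a = \left(-40 + 10 H\right) H a + a = H \left(-40 + 10 H\right) a + a = H a \left(-40 + 10 H\right) + a = a + H a \left(-40 + 10 H\right)$)
$\left(O{\left(144,9 \cdot 4 + 9 \right)} - -87191\right) - 469868 = \left(\left(9 \cdot 4 + 9\right) \left(1 - 5760 + 10 \cdot 144^{2}\right) - -87191\right) - 469868 = \left(\left(36 + 9\right) \left(1 - 5760 + 10 \cdot 20736\right) + 87191\right) - 469868 = \left(45 \left(1 - 5760 + 207360\right) + 87191\right) - 469868 = \left(45 \cdot 201601 + 87191\right) - 469868 = \left(9072045 + 87191\right) - 469868 = 9159236 - 469868 = 8689368$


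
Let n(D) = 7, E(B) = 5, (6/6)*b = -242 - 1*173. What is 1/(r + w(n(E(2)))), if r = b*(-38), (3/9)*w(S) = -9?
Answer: 1/15743 ≈ 6.3520e-5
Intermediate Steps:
b = -415 (b = -242 - 1*173 = -242 - 173 = -415)
w(S) = -27 (w(S) = 3*(-9) = -27)
r = 15770 (r = -415*(-38) = 15770)
1/(r + w(n(E(2)))) = 1/(15770 - 27) = 1/15743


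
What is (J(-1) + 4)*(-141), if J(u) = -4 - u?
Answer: -141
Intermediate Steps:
(J(-1) + 4)*(-141) = ((-4 - 1*(-1)) + 4)*(-141) = ((-4 + 1) + 4)*(-141) = (-3 + 4)*(-141) = 1*(-141) = -141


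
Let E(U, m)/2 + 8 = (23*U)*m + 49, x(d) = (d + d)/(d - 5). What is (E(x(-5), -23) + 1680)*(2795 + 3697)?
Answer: 4570368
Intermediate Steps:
x(d) = 2*d/(-5 + d) (x(d) = (2*d)/(-5 + d) = 2*d/(-5 + d))
E(U, m) = 82 + 46*U*m (E(U, m) = -16 + 2*((23*U)*m + 49) = -16 + 2*(23*U*m + 49) = -16 + 2*(49 + 23*U*m) = -16 + (98 + 46*U*m) = 82 + 46*U*m)
(E(x(-5), -23) + 1680)*(2795 + 3697) = ((82 + 46*(2*(-5)/(-5 - 5))*(-23)) + 1680)*(2795 + 3697) = ((82 + 46*(2*(-5)/(-10))*(-23)) + 1680)*6492 = ((82 + 46*(2*(-5)*(-1/10))*(-23)) + 1680)*6492 = ((82 + 46*1*(-23)) + 1680)*6492 = ((82 - 1058) + 1680)*6492 = (-976 + 1680)*6492 = 704*6492 = 4570368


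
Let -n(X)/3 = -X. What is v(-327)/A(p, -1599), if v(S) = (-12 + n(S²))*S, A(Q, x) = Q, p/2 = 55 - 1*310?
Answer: 6992895/34 ≈ 2.0567e+5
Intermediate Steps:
n(X) = 3*X (n(X) = -(-3)*X = 3*X)
p = -510 (p = 2*(55 - 1*310) = 2*(55 - 310) = 2*(-255) = -510)
v(S) = S*(-12 + 3*S²) (v(S) = (-12 + 3*S²)*S = S*(-12 + 3*S²))
v(-327)/A(p, -1599) = (3*(-327)*(-4 + (-327)²))/(-510) = (3*(-327)*(-4 + 106929))*(-1/510) = (3*(-327)*106925)*(-1/510) = -104893425*(-1/510) = 6992895/34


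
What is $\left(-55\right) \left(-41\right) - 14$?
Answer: $2241$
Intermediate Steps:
$\left(-55\right) \left(-41\right) - 14 = 2255 - 14 = 2241$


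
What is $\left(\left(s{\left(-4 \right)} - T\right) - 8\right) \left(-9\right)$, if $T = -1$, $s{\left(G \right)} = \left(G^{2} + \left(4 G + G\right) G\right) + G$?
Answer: $-765$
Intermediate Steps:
$s{\left(G \right)} = G + 6 G^{2}$ ($s{\left(G \right)} = \left(G^{2} + 5 G G\right) + G = \left(G^{2} + 5 G^{2}\right) + G = 6 G^{2} + G = G + 6 G^{2}$)
$\left(\left(s{\left(-4 \right)} - T\right) - 8\right) \left(-9\right) = \left(\left(- 4 \left(1 + 6 \left(-4\right)\right) - -1\right) - 8\right) \left(-9\right) = \left(\left(- 4 \left(1 - 24\right) + 1\right) - 8\right) \left(-9\right) = \left(\left(\left(-4\right) \left(-23\right) + 1\right) - 8\right) \left(-9\right) = \left(\left(92 + 1\right) - 8\right) \left(-9\right) = \left(93 - 8\right) \left(-9\right) = 85 \left(-9\right) = -765$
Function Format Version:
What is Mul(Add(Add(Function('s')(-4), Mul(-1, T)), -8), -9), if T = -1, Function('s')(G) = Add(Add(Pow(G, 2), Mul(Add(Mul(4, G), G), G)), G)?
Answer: -765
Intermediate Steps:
Function('s')(G) = Add(G, Mul(6, Pow(G, 2))) (Function('s')(G) = Add(Add(Pow(G, 2), Mul(Mul(5, G), G)), G) = Add(Add(Pow(G, 2), Mul(5, Pow(G, 2))), G) = Add(Mul(6, Pow(G, 2)), G) = Add(G, Mul(6, Pow(G, 2))))
Mul(Add(Add(Function('s')(-4), Mul(-1, T)), -8), -9) = Mul(Add(Add(Mul(-4, Add(1, Mul(6, -4))), Mul(-1, -1)), -8), -9) = Mul(Add(Add(Mul(-4, Add(1, -24)), 1), -8), -9) = Mul(Add(Add(Mul(-4, -23), 1), -8), -9) = Mul(Add(Add(92, 1), -8), -9) = Mul(Add(93, -8), -9) = Mul(85, -9) = -765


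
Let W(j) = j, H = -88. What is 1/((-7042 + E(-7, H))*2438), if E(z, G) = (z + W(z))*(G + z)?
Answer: -1/13925856 ≈ -7.1809e-8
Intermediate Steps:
E(z, G) = 2*z*(G + z) (E(z, G) = (z + z)*(G + z) = (2*z)*(G + z) = 2*z*(G + z))
1/((-7042 + E(-7, H))*2438) = 1/(-7042 + 2*(-7)*(-88 - 7)*2438) = (1/2438)/(-7042 + 2*(-7)*(-95)) = (1/2438)/(-7042 + 1330) = (1/2438)/(-5712) = -1/5712*1/2438 = -1/13925856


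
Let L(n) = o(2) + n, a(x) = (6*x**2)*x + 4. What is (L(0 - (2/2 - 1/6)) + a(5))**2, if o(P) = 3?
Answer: 20584369/36 ≈ 5.7179e+5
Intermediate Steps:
a(x) = 4 + 6*x**3 (a(x) = 6*x**3 + 4 = 4 + 6*x**3)
L(n) = 3 + n
(L(0 - (2/2 - 1/6)) + a(5))**2 = ((3 + (0 - (2/2 - 1/6))) + (4 + 6*5**3))**2 = ((3 + (0 - (2*(1/2) - 1*1/6))) + (4 + 6*125))**2 = ((3 + (0 - (1 - 1/6))) + (4 + 750))**2 = ((3 + (0 - 1*5/6)) + 754)**2 = ((3 + (0 - 5/6)) + 754)**2 = ((3 - 5/6) + 754)**2 = (13/6 + 754)**2 = (4537/6)**2 = 20584369/36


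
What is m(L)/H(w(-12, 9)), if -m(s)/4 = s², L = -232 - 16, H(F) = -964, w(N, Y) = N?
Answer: 61504/241 ≈ 255.20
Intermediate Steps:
L = -248
m(s) = -4*s²
m(L)/H(w(-12, 9)) = -4*(-248)²/(-964) = -4*61504*(-1/964) = -246016*(-1/964) = 61504/241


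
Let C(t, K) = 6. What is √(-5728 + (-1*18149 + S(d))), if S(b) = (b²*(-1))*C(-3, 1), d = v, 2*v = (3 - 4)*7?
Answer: I*√95802/2 ≈ 154.76*I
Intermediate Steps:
v = -7/2 (v = ((3 - 4)*7)/2 = (-1*7)/2 = (½)*(-7) = -7/2 ≈ -3.5000)
d = -7/2 ≈ -3.5000
S(b) = -6*b² (S(b) = (b²*(-1))*6 = -b²*6 = -6*b²)
√(-5728 + (-1*18149 + S(d))) = √(-5728 + (-1*18149 - 6*(-7/2)²)) = √(-5728 + (-18149 - 6*49/4)) = √(-5728 + (-18149 - 147/2)) = √(-5728 - 36445/2) = √(-47901/2) = I*√95802/2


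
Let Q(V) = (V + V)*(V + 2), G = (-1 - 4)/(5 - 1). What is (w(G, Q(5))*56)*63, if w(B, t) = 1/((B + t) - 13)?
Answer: 14112/223 ≈ 63.283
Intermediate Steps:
G = -5/4 ≈ -1.2500
Q(V) = 2*V*(2 + V) (Q(V) = (2*V)*(2 + V) = 2*V*(2 + V))
w(B, t) = 1/(-13 + B + t)
(w(G, Q(5))*56)*63 = (56/(-13 - 5/4 + 2*5*(2 + 5)))*63 = (56/(-13 - 5/4 + 2*5*7))*63 = (56/(-13 - 5/4 + 70))*63 = (56/(223/4))*63 = ((4/223)*56)*63 = (224/223)*63 = 14112/223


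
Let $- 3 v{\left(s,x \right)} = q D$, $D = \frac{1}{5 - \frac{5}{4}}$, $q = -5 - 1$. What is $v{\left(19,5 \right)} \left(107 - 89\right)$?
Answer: $\frac{48}{5} \approx 9.6$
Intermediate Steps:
$q = -6$ ($q = -5 - 1 = -6$)
$D = \frac{4}{15}$ ($D = \frac{1}{5 - \frac{5}{4}} = \frac{1}{\frac{15}{4}} = \frac{4}{15} \approx 0.26667$)
$v{\left(s,x \right)} = \frac{8}{15}$ ($v{\left(s,x \right)} = - \frac{\left(-6\right) \frac{4}{15}}{3} = \left(- \frac{1}{3}\right) \left(- \frac{8}{5}\right) = \frac{8}{15}$)
$v{\left(19,5 \right)} \left(107 - 89\right) = \frac{8 \left(107 - 89\right)}{15} = \frac{8}{15} \cdot 18 = \frac{48}{5}$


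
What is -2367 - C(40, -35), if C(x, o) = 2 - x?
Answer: -2329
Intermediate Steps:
-2367 - C(40, -35) = -2367 - (2 - 1*40) = -2367 - (2 - 40) = -2367 - 1*(-38) = -2367 + 38 = -2329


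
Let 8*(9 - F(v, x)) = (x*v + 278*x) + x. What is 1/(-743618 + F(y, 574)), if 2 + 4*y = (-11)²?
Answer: -16/12252189 ≈ -1.3059e-6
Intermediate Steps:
y = 119/4 (y = -½ + (¼)*(-11)² = -½ + (¼)*121 = -½ + 121/4 = 119/4 ≈ 29.750)
F(v, x) = 9 - 279*x/8 - v*x/8 (F(v, x) = 9 - ((x*v + 278*x) + x)/8 = 9 - ((v*x + 278*x) + x)/8 = 9 - ((278*x + v*x) + x)/8 = 9 - (279*x + v*x)/8 = 9 + (-279*x/8 - v*x/8) = 9 - 279*x/8 - v*x/8)
1/(-743618 + F(y, 574)) = 1/(-743618 + (9 - 279/8*574 - ⅛*119/4*574)) = 1/(-743618 + (9 - 80073/4 - 34153/16)) = 1/(-743618 - 354301/16) = 1/(-12252189/16) = -16/12252189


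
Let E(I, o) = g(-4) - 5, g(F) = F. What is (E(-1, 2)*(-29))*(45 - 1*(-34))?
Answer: 20619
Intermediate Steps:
E(I, o) = -9 (E(I, o) = -4 - 5 = -9)
(E(-1, 2)*(-29))*(45 - 1*(-34)) = (-9*(-29))*(45 - 1*(-34)) = 261*(45 + 34) = 261*79 = 20619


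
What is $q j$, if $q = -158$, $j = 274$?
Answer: $-43292$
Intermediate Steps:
$q j = \left(-158\right) 274 = -43292$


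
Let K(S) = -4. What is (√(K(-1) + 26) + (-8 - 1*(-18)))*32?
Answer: 320 + 32*√22 ≈ 470.09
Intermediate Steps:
(√(K(-1) + 26) + (-8 - 1*(-18)))*32 = (√(-4 + 26) + (-8 - 1*(-18)))*32 = (√22 + (-8 + 18))*32 = (√22 + 10)*32 = (10 + √22)*32 = 320 + 32*√22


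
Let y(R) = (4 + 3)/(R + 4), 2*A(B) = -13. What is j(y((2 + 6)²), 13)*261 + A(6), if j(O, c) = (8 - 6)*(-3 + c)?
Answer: 10427/2 ≈ 5213.5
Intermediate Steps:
A(B) = -13/2 (A(B) = (½)*(-13) = -13/2)
y(R) = 7/(4 + R)
j(O, c) = -6 + 2*c (j(O, c) = 2*(-3 + c) = -6 + 2*c)
j(y((2 + 6)²), 13)*261 + A(6) = (-6 + 2*13)*261 - 13/2 = (-6 + 26)*261 - 13/2 = 20*261 - 13/2 = 5220 - 13/2 = 10427/2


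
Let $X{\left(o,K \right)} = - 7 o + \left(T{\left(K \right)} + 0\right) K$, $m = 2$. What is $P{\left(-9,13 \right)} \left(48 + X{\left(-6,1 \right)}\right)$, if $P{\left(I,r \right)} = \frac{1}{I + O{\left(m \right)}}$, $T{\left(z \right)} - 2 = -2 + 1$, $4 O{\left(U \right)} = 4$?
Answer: $- \frac{91}{8} \approx -11.375$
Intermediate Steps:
$O{\left(U \right)} = 1$ ($O{\left(U \right)} = \frac{1}{4} \cdot 4 = 1$)
$T{\left(z \right)} = 1$ ($T{\left(z \right)} = 2 + \left(-2 + 1\right) = 2 - 1 = 1$)
$X{\left(o,K \right)} = K - 7 o$ ($X{\left(o,K \right)} = - 7 o + \left(1 + 0\right) K = - 7 o + 1 K = - 7 o + K = K - 7 o$)
$P{\left(I,r \right)} = \frac{1}{1 + I}$ ($P{\left(I,r \right)} = \frac{1}{I + 1} = \frac{1}{1 + I}$)
$P{\left(-9,13 \right)} \left(48 + X{\left(-6,1 \right)}\right) = \frac{48 + \left(1 - -42\right)}{1 - 9} = \frac{48 + \left(1 + 42\right)}{-8} = - \frac{48 + 43}{8} = \left(- \frac{1}{8}\right) 91 = - \frac{91}{8}$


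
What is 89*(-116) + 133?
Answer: -10191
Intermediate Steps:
89*(-116) + 133 = -10324 + 133 = -10191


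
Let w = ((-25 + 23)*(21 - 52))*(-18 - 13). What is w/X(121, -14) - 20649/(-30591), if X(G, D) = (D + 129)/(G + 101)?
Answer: -4350105203/1172655 ≈ -3709.6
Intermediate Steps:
X(G, D) = (129 + D)/(101 + G)
w = -1922 (w = -2*(-31)*(-31) = 62*(-31) = -1922)
w/X(121, -14) - 20649/(-30591) = -1922*(101 + 121)/(129 - 14) - 20649/(-30591) = -1922/(115/222) - 20649*(-1/30591) = -1922/((1/222)*115) + 6883/10197 = -1922/115/222 + 6883/10197 = -1922*222/115 + 6883/10197 = -426684/115 + 6883/10197 = -4350105203/1172655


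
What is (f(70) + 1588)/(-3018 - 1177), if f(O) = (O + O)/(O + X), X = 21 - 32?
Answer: -93832/247505 ≈ -0.37911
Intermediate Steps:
X = -11
f(O) = 2*O/(-11 + O) (f(O) = (O + O)/(O - 11) = (2*O)/(-11 + O) = 2*O/(-11 + O))
(f(70) + 1588)/(-3018 - 1177) = (2*70/(-11 + 70) + 1588)/(-3018 - 1177) = (2*70/59 + 1588)/(-4195) = (2*70*(1/59) + 1588)*(-1/4195) = (140/59 + 1588)*(-1/4195) = (93832/59)*(-1/4195) = -93832/247505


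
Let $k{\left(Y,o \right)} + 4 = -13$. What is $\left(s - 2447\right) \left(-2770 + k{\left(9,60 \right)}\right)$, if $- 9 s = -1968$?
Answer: $6210365$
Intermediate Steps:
$s = \frac{656}{3}$ ($s = \left(- \frac{1}{9}\right) \left(-1968\right) = \frac{656}{3} \approx 218.67$)
$k{\left(Y,o \right)} = -17$ ($k{\left(Y,o \right)} = -4 - 13 = -17$)
$\left(s - 2447\right) \left(-2770 + k{\left(9,60 \right)}\right) = \left(\frac{656}{3} - 2447\right) \left(-2770 - 17\right) = \left(- \frac{6685}{3}\right) \left(-2787\right) = 6210365$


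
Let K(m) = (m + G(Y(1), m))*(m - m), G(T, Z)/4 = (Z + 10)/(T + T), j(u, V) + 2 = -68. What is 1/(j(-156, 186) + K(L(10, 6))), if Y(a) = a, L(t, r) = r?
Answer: -1/70 ≈ -0.014286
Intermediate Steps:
j(u, V) = -70 (j(u, V) = -2 - 68 = -70)
G(T, Z) = 2*(10 + Z)/T (G(T, Z) = 4*((Z + 10)/(T + T)) = 4*((10 + Z)/((2*T))) = 4*((10 + Z)*(1/(2*T))) = 4*((10 + Z)/(2*T)) = 2*(10 + Z)/T)
K(m) = 0 (K(m) = (m + 2*(10 + m)/1)*(m - m) = (m + 2*1*(10 + m))*0 = (m + (20 + 2*m))*0 = (20 + 3*m)*0 = 0)
1/(j(-156, 186) + K(L(10, 6))) = 1/(-70 + 0) = 1/(-70) = -1/70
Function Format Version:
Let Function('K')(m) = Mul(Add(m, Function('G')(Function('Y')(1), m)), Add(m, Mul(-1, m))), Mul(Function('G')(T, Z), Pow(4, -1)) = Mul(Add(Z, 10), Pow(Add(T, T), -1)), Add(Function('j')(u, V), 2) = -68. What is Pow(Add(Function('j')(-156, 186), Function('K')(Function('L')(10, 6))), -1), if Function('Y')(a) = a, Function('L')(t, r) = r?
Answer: Rational(-1, 70) ≈ -0.014286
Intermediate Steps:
Function('j')(u, V) = -70 (Function('j')(u, V) = Add(-2, -68) = -70)
Function('G')(T, Z) = Mul(2, Pow(T, -1), Add(10, Z)) (Function('G')(T, Z) = Mul(4, Mul(Add(Z, 10), Pow(Add(T, T), -1))) = Mul(4, Mul(Add(10, Z), Pow(Mul(2, T), -1))) = Mul(4, Mul(Add(10, Z), Mul(Rational(1, 2), Pow(T, -1)))) = Mul(4, Mul(Rational(1, 2), Pow(T, -1), Add(10, Z))) = Mul(2, Pow(T, -1), Add(10, Z)))
Function('K')(m) = 0 (Function('K')(m) = Mul(Add(m, Mul(2, Pow(1, -1), Add(10, m))), Add(m, Mul(-1, m))) = Mul(Add(m, Mul(2, 1, Add(10, m))), 0) = Mul(Add(m, Add(20, Mul(2, m))), 0) = Mul(Add(20, Mul(3, m)), 0) = 0)
Pow(Add(Function('j')(-156, 186), Function('K')(Function('L')(10, 6))), -1) = Pow(Add(-70, 0), -1) = Pow(-70, -1) = Rational(-1, 70)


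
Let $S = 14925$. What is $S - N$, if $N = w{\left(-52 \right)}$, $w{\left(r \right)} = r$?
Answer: $14977$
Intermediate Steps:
$N = -52$
$S - N = 14925 - -52 = 14925 + 52 = 14977$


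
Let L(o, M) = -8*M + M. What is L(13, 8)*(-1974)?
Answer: 110544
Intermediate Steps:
L(o, M) = -7*M
L(13, 8)*(-1974) = -7*8*(-1974) = -56*(-1974) = 110544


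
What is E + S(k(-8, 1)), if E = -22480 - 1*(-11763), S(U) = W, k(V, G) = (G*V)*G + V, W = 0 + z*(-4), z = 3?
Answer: -10729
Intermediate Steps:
W = -12 (W = 0 + 3*(-4) = 0 - 12 = -12)
k(V, G) = V + V*G² (k(V, G) = V*G² + V = V + V*G²)
S(U) = -12
E = -10717 (E = -22480 + 11763 = -10717)
E + S(k(-8, 1)) = -10717 - 12 = -10729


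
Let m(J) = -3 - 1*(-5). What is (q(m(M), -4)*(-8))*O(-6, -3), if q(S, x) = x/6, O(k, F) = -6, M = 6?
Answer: -32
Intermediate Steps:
m(J) = 2 (m(J) = -3 + 5 = 2)
q(S, x) = x/6 (q(S, x) = x*(1/6) = x/6)
(q(m(M), -4)*(-8))*O(-6, -3) = (((1/6)*(-4))*(-8))*(-6) = -2/3*(-8)*(-6) = (16/3)*(-6) = -32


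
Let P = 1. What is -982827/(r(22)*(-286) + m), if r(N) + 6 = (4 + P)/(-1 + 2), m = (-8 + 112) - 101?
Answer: -982827/289 ≈ -3400.8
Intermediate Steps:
m = 3 (m = 104 - 101 = 3)
r(N) = -1 (r(N) = -6 + (4 + 1)/(-1 + 2) = -6 + 5/1 = -6 + 5*1 = -6 + 5 = -1)
-982827/(r(22)*(-286) + m) = -982827/(-1*(-286) + 3) = -982827/(286 + 3) = -982827/289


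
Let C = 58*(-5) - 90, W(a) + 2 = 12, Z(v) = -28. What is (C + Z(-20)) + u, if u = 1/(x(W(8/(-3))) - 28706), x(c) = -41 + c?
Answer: -11724697/28737 ≈ -408.00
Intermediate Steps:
W(a) = 10 (W(a) = -2 + 12 = 10)
C = -380 (C = -290 - 90 = -380)
u = -1/28737 (u = 1/((-41 + 10) - 28706) = 1/(-31 - 28706) = 1/(-28737) = -1/28737 ≈ -3.4798e-5)
(C + Z(-20)) + u = (-380 - 28) - 1/28737 = -408 - 1/28737 = -11724697/28737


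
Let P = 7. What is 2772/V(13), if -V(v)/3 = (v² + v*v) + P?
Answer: -308/115 ≈ -2.6783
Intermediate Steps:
V(v) = -21 - 6*v² (V(v) = -3*((v² + v*v) + 7) = -3*((v² + v²) + 7) = -3*(2*v² + 7) = -3*(7 + 2*v²) = -21 - 6*v²)
2772/V(13) = 2772/(-21 - 6*13²) = 2772/(-21 - 6*169) = 2772/(-21 - 1014) = 2772/(-1035) = 2772*(-1/1035) = -308/115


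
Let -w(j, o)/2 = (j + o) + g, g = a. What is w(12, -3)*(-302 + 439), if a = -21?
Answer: 3288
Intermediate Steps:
g = -21
w(j, o) = 42 - 2*j - 2*o (w(j, o) = -2*((j + o) - 21) = -2*(-21 + j + o) = 42 - 2*j - 2*o)
w(12, -3)*(-302 + 439) = (42 - 2*12 - 2*(-3))*(-302 + 439) = (42 - 24 + 6)*137 = 24*137 = 3288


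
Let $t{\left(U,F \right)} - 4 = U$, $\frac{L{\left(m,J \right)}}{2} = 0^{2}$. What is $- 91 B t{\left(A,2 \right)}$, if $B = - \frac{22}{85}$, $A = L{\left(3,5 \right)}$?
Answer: $\frac{8008}{85} \approx 94.212$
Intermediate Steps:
$L{\left(m,J \right)} = 0$ ($L{\left(m,J \right)} = 2 \cdot 0^{2} = 2 \cdot 0 = 0$)
$A = 0$
$t{\left(U,F \right)} = 4 + U$
$B = - \frac{22}{85}$ ($B = \left(-22\right) \frac{1}{85} = - \frac{22}{85} \approx -0.25882$)
$- 91 B t{\left(A,2 \right)} = \left(-91\right) \left(- \frac{22}{85}\right) \left(4 + 0\right) = \frac{2002}{85} \cdot 4 = \frac{8008}{85}$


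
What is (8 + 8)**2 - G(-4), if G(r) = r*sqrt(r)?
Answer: 256 + 8*I ≈ 256.0 + 8.0*I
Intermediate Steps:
G(r) = r**(3/2)
(8 + 8)**2 - G(-4) = (8 + 8)**2 - (-4)**(3/2) = 16**2 - (-8)*I = 256 + 8*I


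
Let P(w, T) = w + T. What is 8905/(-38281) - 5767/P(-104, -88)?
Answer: 219056767/7349952 ≈ 29.804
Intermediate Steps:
P(w, T) = T + w
8905/(-38281) - 5767/P(-104, -88) = 8905/(-38281) - 5767/(-88 - 104) = 8905*(-1/38281) - 5767/(-192) = -8905/38281 - 5767*(-1/192) = -8905/38281 + 5767/192 = 219056767/7349952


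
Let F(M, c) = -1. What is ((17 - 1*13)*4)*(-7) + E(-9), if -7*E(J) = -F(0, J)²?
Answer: -783/7 ≈ -111.86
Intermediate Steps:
E(J) = ⅐ (E(J) = -(-1)*(-1)²/7 = -(-1)/7 = -⅐*(-1) = ⅐)
((17 - 1*13)*4)*(-7) + E(-9) = ((17 - 1*13)*4)*(-7) + ⅐ = ((17 - 13)*4)*(-7) + ⅐ = (4*4)*(-7) + ⅐ = 16*(-7) + ⅐ = -112 + ⅐ = -783/7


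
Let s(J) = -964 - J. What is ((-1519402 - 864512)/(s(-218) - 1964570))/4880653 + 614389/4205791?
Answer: 2946622469492256173/20171027115467268134 ≈ 0.14608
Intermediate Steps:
((-1519402 - 864512)/(s(-218) - 1964570))/4880653 + 614389/4205791 = ((-1519402 - 864512)/((-964 - 1*(-218)) - 1964570))/4880653 + 614389/4205791 = -2383914/((-964 + 218) - 1964570)*(1/4880653) + 614389*(1/4205791) = -2383914/(-746 - 1964570)*(1/4880653) + 614389/4205791 = -2383914/(-1965316)*(1/4880653) + 614389/4205791 = -2383914*(-1/1965316)*(1/4880653) + 614389/4205791 = (1191957/982658)*(1/4880653) + 614389/4205791 = 1191957/4796012715674 + 614389/4205791 = 2946622469492256173/20171027115467268134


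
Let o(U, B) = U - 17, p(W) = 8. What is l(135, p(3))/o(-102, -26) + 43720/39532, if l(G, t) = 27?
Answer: 1033829/1176077 ≈ 0.87905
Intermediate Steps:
o(U, B) = -17 + U
l(135, p(3))/o(-102, -26) + 43720/39532 = 27/(-17 - 102) + 43720/39532 = 27/(-119) + 43720*(1/39532) = 27*(-1/119) + 10930/9883 = -27/119 + 10930/9883 = 1033829/1176077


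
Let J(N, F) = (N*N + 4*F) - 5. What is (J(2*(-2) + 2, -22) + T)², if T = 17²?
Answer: 40000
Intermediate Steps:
J(N, F) = -5 + N² + 4*F (J(N, F) = (N² + 4*F) - 5 = -5 + N² + 4*F)
T = 289
(J(2*(-2) + 2, -22) + T)² = ((-5 + (2*(-2) + 2)² + 4*(-22)) + 289)² = ((-5 + (-4 + 2)² - 88) + 289)² = ((-5 + (-2)² - 88) + 289)² = ((-5 + 4 - 88) + 289)² = (-89 + 289)² = 200² = 40000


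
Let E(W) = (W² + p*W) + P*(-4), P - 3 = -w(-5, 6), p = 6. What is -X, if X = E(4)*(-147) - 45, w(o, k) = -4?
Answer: 1809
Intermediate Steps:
P = 7 (P = 3 - 1*(-4) = 3 + 4 = 7)
E(W) = -28 + W² + 6*W (E(W) = (W² + 6*W) + 7*(-4) = (W² + 6*W) - 28 = -28 + W² + 6*W)
X = -1809 (X = (-28 + 4² + 6*4)*(-147) - 45 = (-28 + 16 + 24)*(-147) - 45 = 12*(-147) - 45 = -1764 - 45 = -1809)
-X = -1*(-1809) = 1809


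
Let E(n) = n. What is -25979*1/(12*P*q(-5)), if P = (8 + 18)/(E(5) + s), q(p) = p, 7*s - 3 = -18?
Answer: 25979/546 ≈ 47.581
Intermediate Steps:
s = -15/7 (s = 3/7 + (1/7)*(-18) = 3/7 - 18/7 = -15/7 ≈ -2.1429)
P = 91/10 (P = (8 + 18)/(5 - 15/7) = 26/(20/7) = 26*(7/20) = 91/10 ≈ 9.1000)
-25979*1/(12*P*q(-5)) = -25979/(-5*91/10*12) = -25979/((-91/2*12)) = -25979/(-546) = -25979*(-1/546) = 25979/546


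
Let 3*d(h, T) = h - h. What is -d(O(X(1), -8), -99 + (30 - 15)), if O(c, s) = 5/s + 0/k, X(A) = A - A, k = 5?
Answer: 0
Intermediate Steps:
X(A) = 0
O(c, s) = 5/s (O(c, s) = 5/s + 0/5 = 5/s + 0*(⅕) = 5/s + 0 = 5/s)
d(h, T) = 0 (d(h, T) = (h - h)/3 = (⅓)*0 = 0)
-d(O(X(1), -8), -99 + (30 - 15)) = -1*0 = 0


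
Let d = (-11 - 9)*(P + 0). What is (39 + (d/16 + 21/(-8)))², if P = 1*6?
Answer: 53361/64 ≈ 833.77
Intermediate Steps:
P = 6
d = -120 (d = (-11 - 9)*(6 + 0) = -20*6 = -120)
(39 + (d/16 + 21/(-8)))² = (39 + (-120/16 + 21/(-8)))² = (39 + (-120*1/16 + 21*(-⅛)))² = (39 + (-15/2 - 21/8))² = (39 - 81/8)² = (231/8)² = 53361/64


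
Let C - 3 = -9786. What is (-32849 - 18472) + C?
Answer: -61104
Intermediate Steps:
C = -9783 (C = 3 - 9786 = -9783)
(-32849 - 18472) + C = (-32849 - 18472) - 9783 = -51321 - 9783 = -61104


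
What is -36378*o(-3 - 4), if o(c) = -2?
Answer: 72756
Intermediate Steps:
-36378*o(-3 - 4) = -36378*(-2) = -6063*(-12) = 72756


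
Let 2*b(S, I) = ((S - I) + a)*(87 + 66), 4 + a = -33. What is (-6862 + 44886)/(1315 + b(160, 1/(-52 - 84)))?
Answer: 608384/171601 ≈ 3.5453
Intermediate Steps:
a = -37 (a = -4 - 33 = -37)
b(S, I) = -5661/2 - 153*I/2 + 153*S/2 (b(S, I) = (((S - I) - 37)*(87 + 66))/2 = ((-37 + S - I)*153)/2 = (-5661 - 153*I + 153*S)/2 = -5661/2 - 153*I/2 + 153*S/2)
(-6862 + 44886)/(1315 + b(160, 1/(-52 - 84))) = (-6862 + 44886)/(1315 + (-5661/2 - 153/(2*(-52 - 84)) + (153/2)*160)) = 38024/(1315 + (-5661/2 - 153/2/(-136) + 12240)) = 38024/(1315 + (-5661/2 - 153/2*(-1/136) + 12240)) = 38024/(1315 + (-5661/2 + 9/16 + 12240)) = 38024/(1315 + 150561/16) = 38024/(171601/16) = 38024*(16/171601) = 608384/171601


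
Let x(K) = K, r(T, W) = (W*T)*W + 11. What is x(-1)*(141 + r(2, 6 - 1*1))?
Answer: -202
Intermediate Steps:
r(T, W) = 11 + T*W**2 (r(T, W) = (T*W)*W + 11 = T*W**2 + 11 = 11 + T*W**2)
x(-1)*(141 + r(2, 6 - 1*1)) = -(141 + (11 + 2*(6 - 1*1)**2)) = -(141 + (11 + 2*(6 - 1)**2)) = -(141 + (11 + 2*5**2)) = -(141 + (11 + 2*25)) = -(141 + (11 + 50)) = -(141 + 61) = -1*202 = -202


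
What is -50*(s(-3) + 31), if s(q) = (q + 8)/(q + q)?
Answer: -4525/3 ≈ -1508.3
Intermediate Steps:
s(q) = (8 + q)/(2*q) (s(q) = (8 + q)/((2*q)) = (8 + q)*(1/(2*q)) = (8 + q)/(2*q))
-50*(s(-3) + 31) = -50*((½)*(8 - 3)/(-3) + 31) = -50*((½)*(-⅓)*5 + 31) = -50*(-⅚ + 31) = -50*181/6 = -4525/3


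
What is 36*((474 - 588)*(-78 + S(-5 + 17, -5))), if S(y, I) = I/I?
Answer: 316008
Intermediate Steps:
S(y, I) = 1
36*((474 - 588)*(-78 + S(-5 + 17, -5))) = 36*((474 - 588)*(-78 + 1)) = 36*(-114*(-77)) = 36*8778 = 316008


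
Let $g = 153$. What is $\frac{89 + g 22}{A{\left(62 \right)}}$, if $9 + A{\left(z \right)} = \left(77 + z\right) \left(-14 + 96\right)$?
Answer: $\frac{3455}{11389} \approx 0.30336$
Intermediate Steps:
$A{\left(z \right)} = 6305 + 82 z$ ($A{\left(z \right)} = -9 + \left(77 + z\right) \left(-14 + 96\right) = -9 + \left(77 + z\right) 82 = -9 + \left(6314 + 82 z\right) = 6305 + 82 z$)
$\frac{89 + g 22}{A{\left(62 \right)}} = \frac{89 + 153 \cdot 22}{6305 + 82 \cdot 62} = \frac{89 + 3366}{6305 + 5084} = \frac{3455}{11389}$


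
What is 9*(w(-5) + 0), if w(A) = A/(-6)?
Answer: 15/2 ≈ 7.5000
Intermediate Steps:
w(A) = -A/6 (w(A) = A*(-⅙) = -A/6)
9*(w(-5) + 0) = 9*(-⅙*(-5) + 0) = 9*(⅚ + 0) = 9*(⅚) = 15/2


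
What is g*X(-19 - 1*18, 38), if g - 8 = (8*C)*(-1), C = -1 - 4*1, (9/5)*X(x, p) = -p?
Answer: -3040/3 ≈ -1013.3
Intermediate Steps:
X(x, p) = -5*p/9 (X(x, p) = 5*(-p)/9 = -5*p/9)
C = -5 (C = -1 - 4 = -5)
g = 48 (g = 8 + (8*(-5))*(-1) = 8 - 40*(-1) = 8 + 40 = 48)
g*X(-19 - 1*18, 38) = 48*(-5/9*38) = 48*(-190/9) = -3040/3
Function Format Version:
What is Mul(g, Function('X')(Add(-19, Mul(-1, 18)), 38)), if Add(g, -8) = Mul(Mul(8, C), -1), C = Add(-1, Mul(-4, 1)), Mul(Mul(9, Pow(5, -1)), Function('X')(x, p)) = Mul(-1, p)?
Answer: Rational(-3040, 3) ≈ -1013.3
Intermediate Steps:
Function('X')(x, p) = Mul(Rational(-5, 9), p) (Function('X')(x, p) = Mul(Rational(5, 9), Mul(-1, p)) = Mul(Rational(-5, 9), p))
C = -5 (C = Add(-1, -4) = -5)
g = 48 (g = Add(8, Mul(Mul(8, -5), -1)) = Add(8, Mul(-40, -1)) = Add(8, 40) = 48)
Mul(g, Function('X')(Add(-19, Mul(-1, 18)), 38)) = Mul(48, Mul(Rational(-5, 9), 38)) = Mul(48, Rational(-190, 9)) = Rational(-3040, 3)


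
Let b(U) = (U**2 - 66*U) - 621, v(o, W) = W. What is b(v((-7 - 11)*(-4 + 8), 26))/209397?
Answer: -1661/209397 ≈ -0.0079323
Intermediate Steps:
b(U) = -621 + U**2 - 66*U
b(v((-7 - 11)*(-4 + 8), 26))/209397 = (-621 + 26**2 - 66*26)/209397 = (-621 + 676 - 1716)*(1/209397) = -1661*1/209397 = -1661/209397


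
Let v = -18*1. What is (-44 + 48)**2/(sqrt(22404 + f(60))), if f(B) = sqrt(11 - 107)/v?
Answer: 24*sqrt(2)/sqrt(100818 - I*sqrt(6)) ≈ 0.10689 + 1.2986e-6*I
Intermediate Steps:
v = -18
f(B) = -2*I*sqrt(6)/9 (f(B) = sqrt(11 - 107)/(-18) = sqrt(-96)*(-1/18) = (4*I*sqrt(6))*(-1/18) = -2*I*sqrt(6)/9)
(-44 + 48)**2/(sqrt(22404 + f(60))) = (-44 + 48)**2/(sqrt(22404 - 2*I*sqrt(6)/9)) = 4**2/sqrt(22404 - 2*I*sqrt(6)/9) = 16/sqrt(22404 - 2*I*sqrt(6)/9)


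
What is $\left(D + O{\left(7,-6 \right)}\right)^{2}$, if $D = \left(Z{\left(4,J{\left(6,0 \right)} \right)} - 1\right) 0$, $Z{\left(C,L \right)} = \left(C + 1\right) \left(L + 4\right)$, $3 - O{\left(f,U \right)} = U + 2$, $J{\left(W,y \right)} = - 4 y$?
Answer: $49$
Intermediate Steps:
$O{\left(f,U \right)} = 1 - U$ ($O{\left(f,U \right)} = 3 - \left(U + 2\right) = 3 - \left(2 + U\right) = 1 - U$)
$Z{\left(C,L \right)} = \left(1 + C\right) \left(4 + L\right)$
$D = 0$ ($D = \left(\left(4 - 0 + 4 \cdot 4 + 4 \left(\left(-4\right) 0\right)\right) - 1\right) 0 = \left(\left(4 + 0 + 16 + 4 \cdot 0\right) - 1\right) 0 = \left(\left(4 + 0 + 16 + 0\right) - 1\right) 0 = \left(20 - 1\right) 0 = 19 \cdot 0 = 0$)
$\left(D + O{\left(7,-6 \right)}\right)^{2} = \left(0 + \left(1 - -6\right)\right)^{2} = \left(0 + \left(1 + 6\right)\right)^{2} = \left(0 + 7\right)^{2} = 7^{2} = 49$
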